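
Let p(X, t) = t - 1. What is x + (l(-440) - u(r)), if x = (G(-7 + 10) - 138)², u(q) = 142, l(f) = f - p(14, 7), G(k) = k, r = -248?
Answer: 17637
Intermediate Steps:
p(X, t) = -1 + t
l(f) = -6 + f (l(f) = f - (-1 + 7) = f - 1*6 = f - 6 = -6 + f)
x = 18225 (x = ((-7 + 10) - 138)² = (3 - 138)² = (-135)² = 18225)
x + (l(-440) - u(r)) = 18225 + ((-6 - 440) - 1*142) = 18225 + (-446 - 142) = 18225 - 588 = 17637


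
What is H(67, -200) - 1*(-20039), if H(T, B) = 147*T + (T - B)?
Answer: 30155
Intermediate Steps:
H(T, B) = -B + 148*T
H(67, -200) - 1*(-20039) = (-1*(-200) + 148*67) - 1*(-20039) = (200 + 9916) + 20039 = 10116 + 20039 = 30155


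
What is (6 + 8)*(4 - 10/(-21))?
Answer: 188/3 ≈ 62.667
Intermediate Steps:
(6 + 8)*(4 - 10/(-21)) = 14*(4 - 10*(-1/21)) = 14*(4 + 10/21) = 14*(94/21) = 188/3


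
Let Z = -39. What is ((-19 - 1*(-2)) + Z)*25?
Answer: -1400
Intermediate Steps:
((-19 - 1*(-2)) + Z)*25 = ((-19 - 1*(-2)) - 39)*25 = ((-19 + 2) - 39)*25 = (-17 - 39)*25 = -56*25 = -1400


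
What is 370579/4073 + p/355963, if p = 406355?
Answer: 133567496492/1449837299 ≈ 92.126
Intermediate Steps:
370579/4073 + p/355963 = 370579/4073 + 406355/355963 = 133567496492/1449837299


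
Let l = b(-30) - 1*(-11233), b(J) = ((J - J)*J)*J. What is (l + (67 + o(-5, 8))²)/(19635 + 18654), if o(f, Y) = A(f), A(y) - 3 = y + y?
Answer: 14833/38289 ≈ 0.38740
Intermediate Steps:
A(y) = 3 + 2*y (A(y) = 3 + (y + y) = 3 + 2*y)
o(f, Y) = 3 + 2*f
b(J) = 0 (b(J) = (0*J)*J = 0*J = 0)
l = 11233 (l = 0 - 1*(-11233) = 0 + 11233 = 11233)
(l + (67 + o(-5, 8))²)/(19635 + 18654) = (11233 + (67 + (3 + 2*(-5)))²)/(19635 + 18654) = (11233 + (67 + (3 - 10))²)/38289 = (11233 + (67 - 7)²)*(1/38289) = (11233 + 60²)*(1/38289) = (11233 + 3600)*(1/38289) = 14833*(1/38289) = 14833/38289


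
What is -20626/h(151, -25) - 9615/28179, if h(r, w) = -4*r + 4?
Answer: 10656501/313100 ≈ 34.035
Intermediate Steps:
h(r, w) = 4 - 4*r
-20626/h(151, -25) - 9615/28179 = -20626/(4 - 4*151) - 9615/28179 = -20626/(4 - 604) - 9615*1/28179 = -20626/(-600) - 3205/9393 = -20626*(-1/600) - 3205/9393 = 10313/300 - 3205/9393 = 10656501/313100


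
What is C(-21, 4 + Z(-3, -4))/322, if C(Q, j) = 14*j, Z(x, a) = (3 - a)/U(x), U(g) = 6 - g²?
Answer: 5/69 ≈ 0.072464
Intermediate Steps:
Z(x, a) = (3 - a)/(6 - x²)
C(-21, 4 + Z(-3, -4))/322 = (14*(4 + (-3 - 4)/(-6 + (-3)²)))/322 = (14*(4 - 7/(-6 + 9)))*(1/322) = (14*(4 - 7/3))*(1/322) = (14*(5/3))*(1/322) = (70/3)*(1/322) = 5/69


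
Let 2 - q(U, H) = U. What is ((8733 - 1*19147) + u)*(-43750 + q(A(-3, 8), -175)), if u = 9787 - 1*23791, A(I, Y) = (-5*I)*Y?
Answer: 1071168824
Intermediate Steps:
A(I, Y) = -5*I*Y
q(U, H) = 2 - U
u = -14004 (u = 9787 - 23791 = -14004)
((8733 - 1*19147) + u)*(-43750 + q(A(-3, 8), -175)) = ((8733 - 1*19147) - 14004)*(-43750 + (2 - (-5)*(-3)*8)) = ((8733 - 19147) - 14004)*(-43750 + (2 - 1*120)) = (-10414 - 14004)*(-43750 + (2 - 120)) = -24418*(-43750 - 118) = -24418*(-43868) = 1071168824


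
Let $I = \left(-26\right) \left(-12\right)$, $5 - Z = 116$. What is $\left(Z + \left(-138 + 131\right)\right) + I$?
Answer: $194$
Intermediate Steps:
$Z = -111$ ($Z = 5 - 116 = -111$)
$I = 312$
$\left(Z + \left(-138 + 131\right)\right) + I = \left(-111 + \left(-138 + 131\right)\right) + 312 = \left(-111 - 7\right) + 312 = -118 + 312 = 194$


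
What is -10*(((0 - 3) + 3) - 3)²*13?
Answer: -1170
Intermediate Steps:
-10*(((0 - 3) + 3) - 3)²*13 = -10*((-3 + 3) - 3)²*13 = -10*(0 - 3)²*13 = -10*(-3)²*13 = -10*9*13 = -90*13 = -1170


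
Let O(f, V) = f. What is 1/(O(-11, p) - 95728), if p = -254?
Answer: -1/95739 ≈ -1.0445e-5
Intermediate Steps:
1/(O(-11, p) - 95728) = 1/(-11 - 95728) = 1/(-95739) = -1/95739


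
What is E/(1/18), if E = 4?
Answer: 72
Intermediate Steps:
E/(1/18) = 4/(1/18) = 4*18 = 72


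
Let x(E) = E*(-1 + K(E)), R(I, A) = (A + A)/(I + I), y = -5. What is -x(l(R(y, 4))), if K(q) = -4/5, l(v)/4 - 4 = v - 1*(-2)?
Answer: 936/25 ≈ 37.440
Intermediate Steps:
R(I, A) = A/I (R(I, A) = (2*A)/((2*I)) = (2*A)*(1/(2*I)) = A/I)
l(v) = 24 + 4*v (l(v) = 16 + 4*(v - 1*(-2)) = 16 + 4*(v + 2) = 16 + 4*(2 + v) = 16 + (8 + 4*v) = 24 + 4*v)
K(q) = -⅘ (K(q) = -4*⅕ = -⅘)
x(E) = -9*E/5 (x(E) = E*(-1 - ⅘) = E*(-9/5) = -9*E/5)
-x(l(R(y, 4))) = -(-9)*(24 + 4*(4/(-5)))/5 = -(-9)*(24 + 4*(4*(-⅕)))/5 = -(-9)*(24 + 4*(-⅘))/5 = -(-9)*(24 - 16/5)/5 = -(-9)*104/(5*5) = -1*(-936/25) = 936/25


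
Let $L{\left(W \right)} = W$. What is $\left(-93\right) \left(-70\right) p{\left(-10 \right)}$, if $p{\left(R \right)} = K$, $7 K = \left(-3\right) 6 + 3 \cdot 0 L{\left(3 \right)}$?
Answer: $-16740$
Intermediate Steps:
$K = - \frac{18}{7}$ ($K = \frac{\left(-3\right) 6 + 3 \cdot 0 \cdot 3}{7} = \frac{-18 + 0 \cdot 3}{7} = \frac{-18 + 0}{7} = \frac{1}{7} \left(-18\right) = - \frac{18}{7} \approx -2.5714$)
$p{\left(R \right)} = - \frac{18}{7}$
$\left(-93\right) \left(-70\right) p{\left(-10 \right)} = \left(-93\right) \left(-70\right) \left(- \frac{18}{7}\right) = 6510 \left(- \frac{18}{7}\right) = -16740$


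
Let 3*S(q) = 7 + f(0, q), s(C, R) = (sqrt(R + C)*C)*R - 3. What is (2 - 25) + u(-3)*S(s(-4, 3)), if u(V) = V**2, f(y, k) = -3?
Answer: -11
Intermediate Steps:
s(C, R) = -3 + C*R*sqrt(C + R) (s(C, R) = (sqrt(C + R)*C)*R - 3 = (C*sqrt(C + R))*R - 3 = C*R*sqrt(C + R) - 3 = -3 + C*R*sqrt(C + R))
S(q) = 4/3 (S(q) = (7 - 3)/3 = (1/3)*4 = 4/3)
(2 - 25) + u(-3)*S(s(-4, 3)) = (2 - 25) + (-3)**2*(4/3) = -23 + 9*(4/3) = -23 + 12 = -11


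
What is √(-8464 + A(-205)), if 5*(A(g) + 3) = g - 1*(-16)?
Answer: 2*I*√53155/5 ≈ 92.221*I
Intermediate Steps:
A(g) = ⅕ + g/5 (A(g) = -3 + (g - 1*(-16))/5 = -3 + (g + 16)/5 = -3 + (16 + g)/5 = -3 + (16/5 + g/5) = ⅕ + g/5)
√(-8464 + A(-205)) = √(-8464 + (⅕ + (⅕)*(-205))) = √(-8464 + (⅕ - 41)) = √(-8464 - 204/5) = √(-42524/5) = 2*I*√53155/5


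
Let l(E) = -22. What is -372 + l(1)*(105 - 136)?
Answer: 310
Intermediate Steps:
-372 + l(1)*(105 - 136) = -372 - 22*(105 - 136) = -372 - 22*(-31) = -372 + 682 = 310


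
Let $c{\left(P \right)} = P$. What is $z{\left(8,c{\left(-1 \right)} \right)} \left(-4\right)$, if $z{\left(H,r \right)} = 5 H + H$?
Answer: $-192$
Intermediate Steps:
$z{\left(H,r \right)} = 6 H$
$z{\left(8,c{\left(-1 \right)} \right)} \left(-4\right) = 6 \cdot 8 \left(-4\right) = 48 \left(-4\right) = -192$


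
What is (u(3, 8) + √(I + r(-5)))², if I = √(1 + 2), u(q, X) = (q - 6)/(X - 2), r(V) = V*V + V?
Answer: (-1 + 2*√(20 + √3))²/4 ≈ 17.320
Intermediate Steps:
r(V) = V + V² (r(V) = V² + V = V + V²)
u(q, X) = (-6 + q)/(-2 + X)
I = √3 ≈ 1.7320
(u(3, 8) + √(I + r(-5)))² = ((-6 + 3)/(-2 + 8) + √(√3 - 5*(1 - 5)))² = (-3/6 + √(√3 - 5*(-4)))² = ((⅙)*(-3) + √(√3 + 20))² = (-½ + √(20 + √3))²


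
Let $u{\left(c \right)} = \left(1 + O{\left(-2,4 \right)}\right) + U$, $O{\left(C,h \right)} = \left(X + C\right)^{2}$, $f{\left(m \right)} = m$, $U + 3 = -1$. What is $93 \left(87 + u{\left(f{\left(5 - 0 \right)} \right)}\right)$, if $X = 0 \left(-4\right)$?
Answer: $8184$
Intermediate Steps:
$U = -4$ ($U = -3 - 1 = -4$)
$X = 0$
$O{\left(C,h \right)} = C^{2}$ ($O{\left(C,h \right)} = \left(0 + C\right)^{2} = C^{2}$)
$u{\left(c \right)} = 1$ ($u{\left(c \right)} = \left(1 + \left(-2\right)^{2}\right) - 4 = \left(1 + 4\right) - 4 = 5 - 4 = 1$)
$93 \left(87 + u{\left(f{\left(5 - 0 \right)} \right)}\right) = 93 \left(87 + 1\right) = 93 \cdot 88 = 8184$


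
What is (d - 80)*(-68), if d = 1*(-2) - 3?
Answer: 5780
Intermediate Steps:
d = -5 (d = -2 - 3 = -5)
(d - 80)*(-68) = (-5 - 80)*(-68) = -85*(-68) = 5780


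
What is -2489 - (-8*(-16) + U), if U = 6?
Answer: -2623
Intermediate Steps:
-2489 - (-8*(-16) + U) = -2489 - (-8*(-16) + 6) = -2489 - (128 + 6) = -2489 - 1*134 = -2489 - 134 = -2623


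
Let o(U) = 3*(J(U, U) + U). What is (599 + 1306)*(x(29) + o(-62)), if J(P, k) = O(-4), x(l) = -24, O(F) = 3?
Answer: -382905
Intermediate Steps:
J(P, k) = 3
o(U) = 9 + 3*U (o(U) = 3*(3 + U) = 9 + 3*U)
(599 + 1306)*(x(29) + o(-62)) = (599 + 1306)*(-24 + (9 + 3*(-62))) = 1905*(-24 + (9 - 186)) = 1905*(-24 - 177) = 1905*(-201) = -382905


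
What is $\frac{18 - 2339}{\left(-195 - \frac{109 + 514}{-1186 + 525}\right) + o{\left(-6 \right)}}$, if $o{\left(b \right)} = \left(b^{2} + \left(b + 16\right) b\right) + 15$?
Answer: $\frac{1534181}{134221} \approx 11.43$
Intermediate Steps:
$o{\left(b \right)} = 15 + b^{2} + b \left(16 + b\right)$ ($o{\left(b \right)} = \left(b^{2} + \left(16 + b\right) b\right) + 15 = \left(b^{2} + b \left(16 + b\right)\right) + 15 = 15 + b^{2} + b \left(16 + b\right)$)
$\frac{18 - 2339}{\left(-195 - \frac{109 + 514}{-1186 + 525}\right) + o{\left(-6 \right)}} = \frac{18 - 2339}{\left(-195 - \frac{109 + 514}{-1186 + 525}\right) + \left(15 + 2 \left(-6\right)^{2} + 16 \left(-6\right)\right)} = - \frac{2321}{\left(-195 - \frac{623}{-661}\right) + \left(15 + 2 \cdot 36 - 96\right)} = - \frac{2321}{\left(-195 - 623 \left(- \frac{1}{661}\right)\right) + \left(15 + 72 - 96\right)} = - \frac{2321}{\left(-195 - - \frac{623}{661}\right) - 9} = - \frac{2321}{\left(-195 + \frac{623}{661}\right) - 9} = - \frac{2321}{- \frac{128272}{661} - 9} = - \frac{2321}{- \frac{134221}{661}} = \left(-2321\right) \left(- \frac{661}{134221}\right) = \frac{1534181}{134221}$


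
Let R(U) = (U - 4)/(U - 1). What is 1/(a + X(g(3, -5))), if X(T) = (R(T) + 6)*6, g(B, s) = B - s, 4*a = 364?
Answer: 7/913 ≈ 0.0076670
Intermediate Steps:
a = 91 (a = (1/4)*364 = 91)
R(U) = (-4 + U)/(-1 + U)
X(T) = 36 + 6*(-4 + T)/(-1 + T) (X(T) = ((-4 + T)/(-1 + T) + 6)*6 = (6 + (-4 + T)/(-1 + T))*6 = 36 + 6*(-4 + T)/(-1 + T))
1/(a + X(g(3, -5))) = 1/(91 + 6*(-10 + 7*(3 - 1*(-5)))/(-1 + (3 - 1*(-5)))) = 1/(91 + 6*(-10 + 7*(3 + 5))/(-1 + (3 + 5))) = 1/(91 + 6*(-10 + 7*8)/(-1 + 8)) = 1/(91 + 6*(-10 + 56)/7) = 1/(91 + 6*(1/7)*46) = 1/(91 + 276/7) = 1/(913/7) = 7/913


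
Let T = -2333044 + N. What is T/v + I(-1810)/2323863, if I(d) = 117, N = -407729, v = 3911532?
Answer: -235878641365/336661647708 ≈ -0.70064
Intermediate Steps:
T = -2740773 (T = -2333044 - 407729 = -2740773)
T/v + I(-1810)/2323863 = -2740773/3911532 + 117/2323863 = -2740773*1/3911532 + 117*(1/2323863) = -913591/1303844 + 13/258207 = -235878641365/336661647708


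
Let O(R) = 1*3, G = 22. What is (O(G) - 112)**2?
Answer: 11881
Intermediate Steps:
O(R) = 3
(O(G) - 112)**2 = (3 - 112)**2 = (-109)**2 = 11881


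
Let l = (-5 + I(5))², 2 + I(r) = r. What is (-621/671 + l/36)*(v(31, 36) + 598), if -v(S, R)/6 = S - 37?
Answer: -3118012/6039 ≈ -516.31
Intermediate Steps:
I(r) = -2 + r
l = 4 (l = (-5 + (-2 + 5))² = (-5 + 3)² = (-2)² = 4)
v(S, R) = 222 - 6*S (v(S, R) = -6*(S - 37) = -6*(-37 + S) = 222 - 6*S)
(-621/671 + l/36)*(v(31, 36) + 598) = (-621/671 + 4/36)*((222 - 6*31) + 598) = (-621*1/671 + 4*(1/36))*((222 - 186) + 598) = (-621/671 + ⅑)*(36 + 598) = -4918/6039*634 = -3118012/6039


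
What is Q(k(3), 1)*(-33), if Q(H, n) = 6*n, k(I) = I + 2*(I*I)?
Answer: -198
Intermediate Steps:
k(I) = I + 2*I**2
Q(k(3), 1)*(-33) = (6*1)*(-33) = 6*(-33) = -198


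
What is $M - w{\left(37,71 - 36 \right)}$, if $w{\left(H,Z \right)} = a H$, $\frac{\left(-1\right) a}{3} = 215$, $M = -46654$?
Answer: $-22789$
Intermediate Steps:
$a = -645$ ($a = \left(-3\right) 215 = -645$)
$w{\left(H,Z \right)} = - 645 H$
$M - w{\left(37,71 - 36 \right)} = -46654 - \left(-645\right) 37 = -46654 - -23865 = -46654 + 23865 = -22789$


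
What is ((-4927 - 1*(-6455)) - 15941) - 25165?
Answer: -39578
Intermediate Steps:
((-4927 - 1*(-6455)) - 15941) - 25165 = ((-4927 + 6455) - 15941) - 25165 = (1528 - 15941) - 25165 = -14413 - 25165 = -39578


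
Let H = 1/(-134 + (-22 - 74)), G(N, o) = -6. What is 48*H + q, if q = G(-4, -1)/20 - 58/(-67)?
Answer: 5501/15410 ≈ 0.35698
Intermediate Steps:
H = -1/230 (H = 1/(-134 - 96) = 1/(-230) = -1/230 ≈ -0.0043478)
q = 379/670 (q = -6/20 - 58/(-67) = -6*1/20 - 58*(-1/67) = -3/10 + 58/67 = 379/670 ≈ 0.56567)
48*H + q = 48*(-1/230) + 379/670 = -24/115 + 379/670 = 5501/15410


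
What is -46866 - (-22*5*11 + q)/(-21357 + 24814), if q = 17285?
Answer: -162031837/3457 ≈ -46871.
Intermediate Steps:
-46866 - (-22*5*11 + q)/(-21357 + 24814) = -46866 - (-22*5*11 + 17285)/(-21357 + 24814) = -46866 - (-110*11 + 17285)/3457 = -46866 - (-1210 + 17285)/3457 = -46866 - 16075/3457 = -162031837/3457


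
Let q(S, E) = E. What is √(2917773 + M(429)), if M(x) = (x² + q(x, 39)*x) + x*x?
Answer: 3*√366954 ≈ 1817.3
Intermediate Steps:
M(x) = 2*x² + 39*x (M(x) = (x² + 39*x) + x*x = (x² + 39*x) + x² = 2*x² + 39*x)
√(2917773 + M(429)) = √(2917773 + 429*(39 + 2*429)) = √(2917773 + 429*(39 + 858)) = √(2917773 + 429*897) = √(2917773 + 384813) = √3302586 = 3*√366954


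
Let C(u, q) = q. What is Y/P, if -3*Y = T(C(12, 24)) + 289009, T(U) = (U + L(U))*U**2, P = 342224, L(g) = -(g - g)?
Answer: -302833/1026672 ≈ -0.29497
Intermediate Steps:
L(g) = 0 (L(g) = -1*0 = 0)
T(U) = U**3 (T(U) = (U + 0)*U**2 = U*U**2 = U**3)
Y = -302833/3 (Y = -(24**3 + 289009)/3 = -(13824 + 289009)/3 = -1/3*302833 = -302833/3 ≈ -1.0094e+5)
Y/P = -302833/3/342224 = -302833/3*1/342224 = -302833/1026672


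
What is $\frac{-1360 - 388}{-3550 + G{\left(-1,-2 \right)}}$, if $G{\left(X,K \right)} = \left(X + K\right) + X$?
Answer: $\frac{874}{1777} \approx 0.49184$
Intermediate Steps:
$G{\left(X,K \right)} = K + 2 X$ ($G{\left(X,K \right)} = \left(K + X\right) + X = K + 2 X$)
$\frac{-1360 - 388}{-3550 + G{\left(-1,-2 \right)}} = \frac{-1360 - 388}{-3550 + \left(-2 + 2 \left(-1\right)\right)} = - \frac{1748}{-3550 - 4} = - \frac{1748}{-3554} = \left(-1748\right) \left(- \frac{1}{3554}\right) = \frac{874}{1777}$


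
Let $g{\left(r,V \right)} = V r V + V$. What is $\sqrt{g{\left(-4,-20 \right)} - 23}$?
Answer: $i \sqrt{1643} \approx 40.534 i$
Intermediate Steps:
$g{\left(r,V \right)} = V + r V^{2}$ ($g{\left(r,V \right)} = r V^{2} + V = V + r V^{2}$)
$\sqrt{g{\left(-4,-20 \right)} - 23} = \sqrt{- 20 \left(1 - -80\right) - 23} = \sqrt{- 20 \left(1 + 80\right) - 23} = \sqrt{\left(-20\right) 81 - 23} = \sqrt{-1620 - 23} = \sqrt{-1643} = i \sqrt{1643}$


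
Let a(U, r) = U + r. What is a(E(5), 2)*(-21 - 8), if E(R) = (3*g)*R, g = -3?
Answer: 1247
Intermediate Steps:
E(R) = -9*R (E(R) = (3*(-3))*R = -9*R)
a(E(5), 2)*(-21 - 8) = (-9*5 + 2)*(-21 - 8) = (-45 + 2)*(-29) = -43*(-29) = 1247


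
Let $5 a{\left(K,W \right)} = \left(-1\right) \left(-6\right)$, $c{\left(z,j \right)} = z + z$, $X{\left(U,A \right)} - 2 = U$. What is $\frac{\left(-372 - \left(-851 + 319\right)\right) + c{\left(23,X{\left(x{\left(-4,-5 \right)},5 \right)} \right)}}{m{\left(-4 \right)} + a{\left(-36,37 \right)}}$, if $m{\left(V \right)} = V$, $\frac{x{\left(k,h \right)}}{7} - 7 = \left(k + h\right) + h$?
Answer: $- \frac{515}{7} \approx -73.571$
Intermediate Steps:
$x{\left(k,h \right)} = 49 + 7 k + 14 h$ ($x{\left(k,h \right)} = 49 + 7 \left(\left(k + h\right) + h\right) = 49 + 7 \left(\left(h + k\right) + h\right) = 49 + 7 \left(k + 2 h\right) = 49 + \left(7 k + 14 h\right) = 49 + 7 k + 14 h$)
$X{\left(U,A \right)} = 2 + U$
$c{\left(z,j \right)} = 2 z$
$a{\left(K,W \right)} = \frac{6}{5}$ ($a{\left(K,W \right)} = \frac{\left(-1\right) \left(-6\right)}{5} = \frac{1}{5} \cdot 6 = \frac{6}{5}$)
$\frac{\left(-372 - \left(-851 + 319\right)\right) + c{\left(23,X{\left(x{\left(-4,-5 \right)},5 \right)} \right)}}{m{\left(-4 \right)} + a{\left(-36,37 \right)}} = \frac{\left(-372 - \left(-851 + 319\right)\right) + 2 \cdot 23}{-4 + \frac{6}{5}} = \frac{\left(-372 - -532\right) + 46}{- \frac{14}{5}} = \left(\left(-372 + 532\right) + 46\right) \left(- \frac{5}{14}\right) = \left(160 + 46\right) \left(- \frac{5}{14}\right) = 206 \left(- \frac{5}{14}\right) = - \frac{515}{7}$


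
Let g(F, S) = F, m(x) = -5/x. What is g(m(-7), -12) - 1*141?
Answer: -982/7 ≈ -140.29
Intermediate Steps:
g(m(-7), -12) - 1*141 = -5/(-7) - 1*141 = -5*(-⅐) - 141 = 5/7 - 141 = -982/7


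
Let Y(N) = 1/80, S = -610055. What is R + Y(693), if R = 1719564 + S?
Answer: 88760721/80 ≈ 1.1095e+6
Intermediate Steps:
Y(N) = 1/80
R = 1109509 (R = 1719564 - 610055 = 1109509)
R + Y(693) = 1109509 + 1/80 = 88760721/80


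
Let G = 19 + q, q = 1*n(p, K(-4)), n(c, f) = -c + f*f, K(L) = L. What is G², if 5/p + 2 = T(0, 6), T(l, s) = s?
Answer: 18225/16 ≈ 1139.1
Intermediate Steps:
p = 5/4 (p = 5/(-2 + 6) = 5/4 ≈ 1.2500)
n(c, f) = f² - c (n(c, f) = -c + f² = f² - c)
q = 59/4 (q = 1*((-4)² - 1*5/4) = 1*(16 - 5/4) = 1*(59/4) = 59/4 ≈ 14.750)
G = 135/4 (G = 19 + 59/4 = 135/4 ≈ 33.750)
G² = (135/4)² = 18225/16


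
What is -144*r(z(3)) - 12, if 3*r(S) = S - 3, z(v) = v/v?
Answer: 84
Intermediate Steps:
z(v) = 1
r(S) = -1 + S/3 (r(S) = (S - 3)/3 = (-3 + S)/3 = -1 + S/3)
-144*r(z(3)) - 12 = -144*(-1 + (1/3)*1) - 12 = -144*(-1 + 1/3) - 12 = -144*(-2/3) - 12 = 96 - 12 = 84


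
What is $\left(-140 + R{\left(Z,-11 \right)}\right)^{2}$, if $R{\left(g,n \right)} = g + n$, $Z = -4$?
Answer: $24025$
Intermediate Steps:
$\left(-140 + R{\left(Z,-11 \right)}\right)^{2} = \left(-140 - 15\right)^{2} = \left(-155\right)^{2} = 24025$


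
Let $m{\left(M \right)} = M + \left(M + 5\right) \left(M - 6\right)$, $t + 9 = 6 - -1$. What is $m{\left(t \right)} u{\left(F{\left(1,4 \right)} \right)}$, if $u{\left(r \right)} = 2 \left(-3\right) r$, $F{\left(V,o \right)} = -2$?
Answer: $-312$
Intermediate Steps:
$u{\left(r \right)} = - 6 r$
$t = -2$ ($t = -9 + \left(6 - -1\right) = -9 + \left(6 + 1\right) = -9 + 7 = -2$)
$m{\left(M \right)} = M + \left(-6 + M\right) \left(5 + M\right)$ ($m{\left(M \right)} = M + \left(5 + M\right) \left(-6 + M\right) = M + \left(-6 + M\right) \left(5 + M\right)$)
$m{\left(t \right)} u{\left(F{\left(1,4 \right)} \right)} = \left(-30 + \left(-2\right)^{2}\right) \left(\left(-6\right) \left(-2\right)\right) = \left(-30 + 4\right) 12 = \left(-26\right) 12 = -312$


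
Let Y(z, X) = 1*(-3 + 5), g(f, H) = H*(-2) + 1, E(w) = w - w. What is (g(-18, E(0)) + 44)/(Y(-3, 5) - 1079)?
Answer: -15/359 ≈ -0.041783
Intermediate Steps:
E(w) = 0
g(f, H) = 1 - 2*H (g(f, H) = -2*H + 1 = 1 - 2*H)
Y(z, X) = 2 (Y(z, X) = 1*2 = 2)
(g(-18, E(0)) + 44)/(Y(-3, 5) - 1079) = ((1 - 2*0) + 44)/(2 - 1079) = ((1 + 0) + 44)/(-1077) = (1 + 44)*(-1/1077) = 45*(-1/1077) = -15/359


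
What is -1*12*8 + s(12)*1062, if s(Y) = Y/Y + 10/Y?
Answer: 1851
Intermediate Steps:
s(Y) = 1 + 10/Y
-1*12*8 + s(12)*1062 = -1*12*8 + ((10 + 12)/12)*1062 = -12*8 + ((1/12)*22)*1062 = -96 + (11/6)*1062 = -96 + 1947 = 1851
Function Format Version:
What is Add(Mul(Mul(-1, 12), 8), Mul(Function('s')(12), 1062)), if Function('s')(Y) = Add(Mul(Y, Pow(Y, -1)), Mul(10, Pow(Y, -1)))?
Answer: 1851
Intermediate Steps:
Function('s')(Y) = Add(1, Mul(10, Pow(Y, -1)))
Add(Mul(Mul(-1, 12), 8), Mul(Function('s')(12), 1062)) = Add(Mul(Mul(-1, 12), 8), Mul(Mul(Pow(12, -1), Add(10, 12)), 1062)) = Add(Mul(-12, 8), Mul(Mul(Rational(1, 12), 22), 1062)) = Add(-96, Mul(Rational(11, 6), 1062)) = Add(-96, 1947) = 1851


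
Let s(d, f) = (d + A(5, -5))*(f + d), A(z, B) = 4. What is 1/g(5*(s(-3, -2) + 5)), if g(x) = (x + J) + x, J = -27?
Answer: -1/27 ≈ -0.037037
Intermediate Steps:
s(d, f) = (4 + d)*(d + f) (s(d, f) = (d + 4)*(f + d) = (4 + d)*(d + f))
g(x) = -27 + 2*x (g(x) = (x - 27) + x = (-27 + x) + x = -27 + 2*x)
1/g(5*(s(-3, -2) + 5)) = 1/(-27 + 2*(5*(((-3)² + 4*(-3) + 4*(-2) - 3*(-2)) + 5))) = 1/(-27 + 2*(5*((9 - 12 - 8 + 6) + 5))) = 1/(-27 + 2*(5*(-5 + 5))) = 1/(-27 + 2*(5*0)) = 1/(-27 + 2*0) = 1/(-27 + 0) = 1/(-27) = -1/27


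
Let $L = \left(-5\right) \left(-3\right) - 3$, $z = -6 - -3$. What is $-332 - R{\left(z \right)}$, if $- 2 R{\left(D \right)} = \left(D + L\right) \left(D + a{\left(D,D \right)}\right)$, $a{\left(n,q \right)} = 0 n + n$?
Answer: $-359$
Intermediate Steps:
$z = -3$ ($z = -6 + 3 = -3$)
$a{\left(n,q \right)} = n$ ($a{\left(n,q \right)} = 0 + n = n$)
$L = 12$ ($L = 15 - 3 = 12$)
$R{\left(D \right)} = - D \left(12 + D\right)$ ($R{\left(D \right)} = - \frac{\left(D + 12\right) \left(D + D\right)}{2} = - \frac{\left(12 + D\right) 2 D}{2} = - \frac{2 D \left(12 + D\right)}{2} = - D \left(12 + D\right)$)
$-332 - R{\left(z \right)} = -332 - - 3 \left(-12 - -3\right) = -332 - - 3 \left(-12 + 3\right) = -332 - \left(-3\right) \left(-9\right) = -332 - 27 = -359$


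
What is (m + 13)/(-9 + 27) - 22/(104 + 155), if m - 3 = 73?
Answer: 22655/4662 ≈ 4.8595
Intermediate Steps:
m = 76 (m = 3 + 73 = 76)
(m + 13)/(-9 + 27) - 22/(104 + 155) = (76 + 13)/(-9 + 27) - 22/(104 + 155) = 89/18 - 22/259 = 22655/4662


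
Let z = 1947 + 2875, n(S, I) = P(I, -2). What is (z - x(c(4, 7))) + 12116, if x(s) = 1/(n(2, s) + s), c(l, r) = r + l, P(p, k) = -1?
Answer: 169379/10 ≈ 16938.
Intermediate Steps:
n(S, I) = -1
z = 4822
c(l, r) = l + r
x(s) = 1/(-1 + s)
(z - x(c(4, 7))) + 12116 = (4822 - 1/(-1 + (4 + 7))) + 12116 = (4822 - 1/(-1 + 11)) + 12116 = (4822 - 1/10) + 12116 = 48219/10 + 12116 = 169379/10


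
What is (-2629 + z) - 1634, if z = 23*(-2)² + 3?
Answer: -4168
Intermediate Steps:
z = 95 (z = 23*4 + 3 = 92 + 3 = 95)
(-2629 + z) - 1634 = (-2629 + 95) - 1634 = -2534 - 1634 = -4168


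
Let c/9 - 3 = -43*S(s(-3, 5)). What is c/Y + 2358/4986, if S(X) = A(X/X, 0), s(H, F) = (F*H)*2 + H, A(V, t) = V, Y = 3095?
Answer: 61145/171463 ≈ 0.35661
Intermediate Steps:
s(H, F) = H + 2*F*H (s(H, F) = 2*F*H + H = H + 2*F*H)
S(X) = 1 (S(X) = X/X = 1)
c = -360 (c = 27 + 9*(-43*1) = 27 + 9*(-43) = 27 - 387 = -360)
c/Y + 2358/4986 = -360/3095 + 2358/4986 = -360*1/3095 + 2358*(1/4986) = -72/619 + 131/277 = 61145/171463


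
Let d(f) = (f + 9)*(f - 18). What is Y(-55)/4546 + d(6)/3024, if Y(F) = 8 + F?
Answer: -13339/190932 ≈ -0.069863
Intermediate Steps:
d(f) = (-18 + f)*(9 + f) (d(f) = (9 + f)*(-18 + f) = (-18 + f)*(9 + f))
Y(-55)/4546 + d(6)/3024 = (8 - 55)/4546 + (-162 + 6² - 9*6)/3024 = -47*1/4546 + (-162 + 36 - 54)*(1/3024) = -47/4546 - 180*1/3024 = -47/4546 - 5/84 = -13339/190932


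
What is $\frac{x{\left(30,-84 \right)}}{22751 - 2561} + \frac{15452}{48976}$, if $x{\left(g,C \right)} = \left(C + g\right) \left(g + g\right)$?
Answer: $\frac{1277447}{8240212} \approx 0.15503$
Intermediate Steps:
$x{\left(g,C \right)} = 2 g \left(C + g\right)$ ($x{\left(g,C \right)} = \left(C + g\right) 2 g = 2 g \left(C + g\right)$)
$\frac{x{\left(30,-84 \right)}}{22751 - 2561} + \frac{15452}{48976} = \frac{2 \cdot 30 \left(-84 + 30\right)}{22751 - 2561} + \frac{15452}{48976} = \frac{2 \cdot 30 \left(-54\right)}{20190} + 15452 \cdot \frac{1}{48976} = \left(-3240\right) \frac{1}{20190} + \frac{3863}{12244} = - \frac{108}{673} + \frac{3863}{12244} = \frac{1277447}{8240212}$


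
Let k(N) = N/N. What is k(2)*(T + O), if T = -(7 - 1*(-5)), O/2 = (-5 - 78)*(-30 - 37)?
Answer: 11110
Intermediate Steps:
O = 11122 (O = 2*((-5 - 78)*(-30 - 37)) = 2*(-83*(-67)) = 2*5561 = 11122)
k(N) = 1
T = -12 (T = -(7 + 5) = -1*12 = -12)
k(2)*(T + O) = 1*(-12 + 11122) = 1*11110 = 11110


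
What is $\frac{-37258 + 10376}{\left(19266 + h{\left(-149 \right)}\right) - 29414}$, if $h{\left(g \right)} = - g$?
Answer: $\frac{26882}{9999} \approx 2.6885$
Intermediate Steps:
$\frac{-37258 + 10376}{\left(19266 + h{\left(-149 \right)}\right) - 29414} = \frac{-37258 + 10376}{\left(19266 - -149\right) - 29414} = - \frac{26882}{\left(19266 + 149\right) - 29414} = - \frac{26882}{19415 - 29414} = - \frac{26882}{-9999} = \left(-26882\right) \left(- \frac{1}{9999}\right) = \frac{26882}{9999}$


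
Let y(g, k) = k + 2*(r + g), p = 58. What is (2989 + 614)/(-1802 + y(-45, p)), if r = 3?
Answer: -3603/1828 ≈ -1.9710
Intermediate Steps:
y(g, k) = 6 + k + 2*g (y(g, k) = k + 2*(3 + g) = k + (6 + 2*g) = 6 + k + 2*g)
(2989 + 614)/(-1802 + y(-45, p)) = (2989 + 614)/(-1802 + (6 + 58 + 2*(-45))) = 3603/(-1802 + (6 + 58 - 90)) = 3603/(-1802 - 26) = 3603/(-1828) = 3603*(-1/1828) = -3603/1828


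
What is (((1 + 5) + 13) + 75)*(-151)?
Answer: -14194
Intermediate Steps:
(((1 + 5) + 13) + 75)*(-151) = ((6 + 13) + 75)*(-151) = (19 + 75)*(-151) = 94*(-151) = -14194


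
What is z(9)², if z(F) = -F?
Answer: 81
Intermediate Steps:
z(9)² = (-1*9)² = (-9)² = 81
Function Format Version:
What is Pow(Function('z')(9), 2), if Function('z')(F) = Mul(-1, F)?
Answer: 81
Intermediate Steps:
Pow(Function('z')(9), 2) = Pow(Mul(-1, 9), 2) = Pow(-9, 2) = 81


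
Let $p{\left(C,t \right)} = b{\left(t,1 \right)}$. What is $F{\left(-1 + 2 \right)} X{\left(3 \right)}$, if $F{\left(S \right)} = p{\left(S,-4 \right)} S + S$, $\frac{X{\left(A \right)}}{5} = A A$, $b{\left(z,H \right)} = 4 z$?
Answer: $-675$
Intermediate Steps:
$p{\left(C,t \right)} = 4 t$
$X{\left(A \right)} = 5 A^{2}$ ($X{\left(A \right)} = 5 A A = 5 A^{2}$)
$F{\left(S \right)} = - 15 S$ ($F{\left(S \right)} = 4 \left(-4\right) S + S = - 16 S + S = - 15 S$)
$F{\left(-1 + 2 \right)} X{\left(3 \right)} = - 15 \left(-1 + 2\right) 5 \cdot 3^{2} = \left(-15\right) 1 \cdot 5 \cdot 9 = \left(-15\right) 45 = -675$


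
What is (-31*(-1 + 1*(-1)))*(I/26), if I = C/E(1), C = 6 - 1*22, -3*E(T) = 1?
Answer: 1488/13 ≈ 114.46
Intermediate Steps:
E(T) = -⅓ (E(T) = -⅓*1 = -⅓)
C = -16 (C = 6 - 22 = -16)
I = 48 (I = -16/(-⅓) = -16*(-3) = 48)
(-31*(-1 + 1*(-1)))*(I/26) = (-31*(-1 + 1*(-1)))*(48/26) = (-31*(-1 - 1))*(48*(1/26)) = -31*(-2)*(24/13) = 62*(24/13) = 1488/13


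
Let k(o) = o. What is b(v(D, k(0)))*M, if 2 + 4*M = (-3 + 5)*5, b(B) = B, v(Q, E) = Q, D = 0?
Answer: 0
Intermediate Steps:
M = 2 (M = -½ + ((-3 + 5)*5)/4 = -½ + (2*5)/4 = -½ + (¼)*10 = -½ + 5/2 = 2)
b(v(D, k(0)))*M = 0*2 = 0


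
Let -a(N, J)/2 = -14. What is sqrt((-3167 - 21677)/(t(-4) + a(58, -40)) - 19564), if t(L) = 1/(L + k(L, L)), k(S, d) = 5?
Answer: 30*I*sqrt(19082)/29 ≈ 142.9*I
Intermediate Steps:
a(N, J) = 28 (a(N, J) = -2*(-14) = 28)
t(L) = 1/(5 + L) (t(L) = 1/(L + 5) = 1/(5 + L))
sqrt((-3167 - 21677)/(t(-4) + a(58, -40)) - 19564) = sqrt((-3167 - 21677)/(1/(5 - 4) + 28) - 19564) = sqrt(-24844/(1/1 + 28) - 19564) = sqrt(-24844/(1 + 28) - 19564) = sqrt(-24844/29 - 19564) = sqrt(-592200/29) = 30*I*sqrt(19082)/29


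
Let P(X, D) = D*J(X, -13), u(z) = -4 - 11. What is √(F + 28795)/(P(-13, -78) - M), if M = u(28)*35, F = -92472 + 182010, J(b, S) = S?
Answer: √118333/1539 ≈ 0.22352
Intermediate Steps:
u(z) = -15
F = 89538
M = -525 (M = -15*35 = -525)
P(X, D) = -13*D (P(X, D) = D*(-13) = -13*D)
√(F + 28795)/(P(-13, -78) - M) = √(89538 + 28795)/(-13*(-78) - 1*(-525)) = √118333/(1014 + 525) = √118333/1539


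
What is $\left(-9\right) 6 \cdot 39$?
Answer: $-2106$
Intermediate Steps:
$\left(-9\right) 6 \cdot 39 = \left(-54\right) 39 = -2106$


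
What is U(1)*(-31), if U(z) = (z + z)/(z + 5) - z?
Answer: 62/3 ≈ 20.667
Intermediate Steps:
U(z) = -z + 2*z/(5 + z) (U(z) = (2*z)/(5 + z) - z = 2*z/(5 + z) - z = -z + 2*z/(5 + z))
U(1)*(-31) = -1*1*(3 + 1)/(5 + 1)*(-31) = -1*1*4/6*(-31) = -1*1*1/6*4*(-31) = -2/3*(-31) = 62/3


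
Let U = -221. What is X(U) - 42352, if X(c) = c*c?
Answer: 6489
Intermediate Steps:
X(c) = c²
X(U) - 42352 = (-221)² - 42352 = 48841 - 42352 = 6489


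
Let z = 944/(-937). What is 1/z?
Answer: -937/944 ≈ -0.99258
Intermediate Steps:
z = -944/937 (z = 944*(-1/937) = -944/937 ≈ -1.0075)
1/z = 1/(-944/937) = -937/944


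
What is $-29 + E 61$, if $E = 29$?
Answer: $1740$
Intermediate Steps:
$-29 + E 61 = -29 + 29 \cdot 61 = -29 + 1769 = 1740$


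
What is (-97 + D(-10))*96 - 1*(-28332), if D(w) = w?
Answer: 18060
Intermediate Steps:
(-97 + D(-10))*96 - 1*(-28332) = (-97 - 10)*96 - 1*(-28332) = -107*96 + 28332 = -10272 + 28332 = 18060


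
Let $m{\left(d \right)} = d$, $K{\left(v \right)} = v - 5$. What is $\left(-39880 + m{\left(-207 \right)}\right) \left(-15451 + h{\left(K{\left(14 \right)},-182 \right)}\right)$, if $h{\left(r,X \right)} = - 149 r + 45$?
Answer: $671336989$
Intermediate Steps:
$K{\left(v \right)} = -5 + v$
$h{\left(r,X \right)} = 45 - 149 r$
$\left(-39880 + m{\left(-207 \right)}\right) \left(-15451 + h{\left(K{\left(14 \right)},-182 \right)}\right) = \left(-39880 - 207\right) \left(-15451 + \left(45 - 149 \left(-5 + 14\right)\right)\right) = - 40087 \left(-15451 + \left(45 - 1341\right)\right) = - 40087 \left(-15451 - 1296\right) = \left(-40087\right) \left(-16747\right) = 671336989$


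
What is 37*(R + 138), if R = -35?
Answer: 3811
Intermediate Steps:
37*(R + 138) = 37*(-35 + 138) = 37*103 = 3811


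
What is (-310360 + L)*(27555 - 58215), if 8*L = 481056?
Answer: 7671990480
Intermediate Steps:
L = 60132 (L = (⅛)*481056 = 60132)
(-310360 + L)*(27555 - 58215) = (-310360 + 60132)*(27555 - 58215) = -250228*(-30660) = 7671990480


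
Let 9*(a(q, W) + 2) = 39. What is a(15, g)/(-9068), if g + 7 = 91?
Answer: -7/27204 ≈ -0.00025732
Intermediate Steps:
g = 84 (g = -7 + 91 = 84)
a(q, W) = 7/3 (a(q, W) = -2 + (⅑)*39 = -2 + 13/3 = 7/3)
a(15, g)/(-9068) = (7/3)/(-9068) = (7/3)*(-1/9068) = -7/27204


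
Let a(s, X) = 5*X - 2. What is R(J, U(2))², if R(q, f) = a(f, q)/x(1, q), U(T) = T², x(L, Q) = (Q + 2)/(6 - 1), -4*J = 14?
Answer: 4225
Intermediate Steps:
J = -7/2 (J = -¼*14 = -7/2 ≈ -3.5000)
x(L, Q) = ⅖ + Q/5 (x(L, Q) = (2 + Q)/5 = (2 + Q)*(⅕) = ⅖ + Q/5)
a(s, X) = -2 + 5*X
R(q, f) = (-2 + 5*q)/(⅖ + q/5)
R(J, U(2))² = (5*(-2 + 5*(-7/2))/(2 - 7/2))² = (5*(-2 - 35/2)/(-3/2))² = (5*(-⅔)*(-39/2))² = 65² = 4225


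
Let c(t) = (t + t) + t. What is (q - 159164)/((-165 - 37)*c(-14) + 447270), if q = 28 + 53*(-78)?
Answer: -81635/227877 ≈ -0.35824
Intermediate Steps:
c(t) = 3*t (c(t) = 2*t + t = 3*t)
q = -4106 (q = 28 - 4134 = -4106)
(q - 159164)/((-165 - 37)*c(-14) + 447270) = (-4106 - 159164)/((-165 - 37)*(3*(-14)) + 447270) = -163270/(-202*(-42) + 447270) = -163270/(8484 + 447270) = -163270/455754 = -163270*1/455754 = -81635/227877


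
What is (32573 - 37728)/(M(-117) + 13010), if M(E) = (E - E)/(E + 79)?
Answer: -1031/2602 ≈ -0.39623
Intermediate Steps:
M(E) = 0 (M(E) = 0/(79 + E) = 0)
(32573 - 37728)/(M(-117) + 13010) = (32573 - 37728)/(0 + 13010) = -5155/13010 = -5155*1/13010 = -1031/2602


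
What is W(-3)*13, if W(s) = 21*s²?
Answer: 2457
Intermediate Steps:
W(-3)*13 = (21*(-3)²)*13 = (21*9)*13 = 189*13 = 2457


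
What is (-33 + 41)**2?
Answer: 64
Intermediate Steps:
(-33 + 41)**2 = 8**2 = 64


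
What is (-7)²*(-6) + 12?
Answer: -282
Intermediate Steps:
(-7)²*(-6) + 12 = 49*(-6) + 12 = -294 + 12 = -282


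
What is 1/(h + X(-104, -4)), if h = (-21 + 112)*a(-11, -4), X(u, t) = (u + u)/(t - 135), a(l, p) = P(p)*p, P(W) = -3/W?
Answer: -139/37739 ≈ -0.0036832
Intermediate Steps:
a(l, p) = -3 (a(l, p) = (-3/p)*p = -3)
X(u, t) = 2*u/(-135 + t) (X(u, t) = (2*u)/(-135 + t) = 2*u/(-135 + t))
h = -273 (h = (-21 + 112)*(-3) = 91*(-3) = -273)
1/(h + X(-104, -4)) = 1/(-273 + 2*(-104)/(-135 - 4)) = 1/(-273 + 2*(-104)/(-139)) = 1/(-273 + 2*(-104)*(-1/139)) = 1/(-273 + 208/139) = 1/(-37739/139) = -139/37739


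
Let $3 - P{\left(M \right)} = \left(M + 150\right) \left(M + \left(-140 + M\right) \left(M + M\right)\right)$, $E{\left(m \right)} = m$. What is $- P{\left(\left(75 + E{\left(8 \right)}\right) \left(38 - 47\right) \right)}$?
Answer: $-790685310$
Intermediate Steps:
$P{\left(M \right)} = 3 - \left(150 + M\right) \left(M + 2 M \left(-140 + M\right)\right)$ ($P{\left(M \right)} = 3 - \left(M + 150\right) \left(M + \left(-140 + M\right) \left(M + M\right)\right) = 3 - \left(150 + M\right) \left(M + \left(-140 + M\right) 2 M\right) = 3 - \left(150 + M\right) \left(M + 2 M \left(-140 + M\right)\right)$)
$- P{\left(\left(75 + E{\left(8 \right)}\right) \left(38 - 47\right) \right)} = - (3 - 21 \left(\left(75 + 8\right) \left(38 - 47\right)\right)^{2} - 2 \left(\left(75 + 8\right) \left(38 - 47\right)\right)^{3} + 41850 \left(75 + 8\right) \left(38 - 47\right)) = - (3 - 21 \left(83 \left(-9\right)\right)^{2} - 2 \left(83 \left(-9\right)\right)^{3} + 41850 \cdot 83 \left(-9\right)) = - (3 - 21 \left(-747\right)^{2} - 2 \left(-747\right)^{3} + 41850 \left(-747\right)) = - (3 - 11718189 - -833665446 - 31261950) = - (3 - 11718189 + 833665446 - 31261950) = \left(-1\right) 790685310 = -790685310$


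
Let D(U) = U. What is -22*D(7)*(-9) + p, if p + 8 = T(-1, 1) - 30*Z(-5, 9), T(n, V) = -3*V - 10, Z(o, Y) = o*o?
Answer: 615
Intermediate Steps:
Z(o, Y) = o²
T(n, V) = -10 - 3*V
p = -771 (p = -8 + ((-10 - 3*1) - 30*(-5)²) = -8 + ((-10 - 3) - 30*25) = -8 + (-13 - 750) = -8 - 763 = -771)
-22*D(7)*(-9) + p = -22*7*(-9) - 771 = -154*(-9) - 771 = 1386 - 771 = 615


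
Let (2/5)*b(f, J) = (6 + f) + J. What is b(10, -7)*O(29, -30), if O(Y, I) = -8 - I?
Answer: 495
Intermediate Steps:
b(f, J) = 15 + 5*J/2 + 5*f/2 (b(f, J) = 5*((6 + f) + J)/2 = 5*(6 + J + f)/2 = 15 + 5*J/2 + 5*f/2)
b(10, -7)*O(29, -30) = (15 + (5/2)*(-7) + (5/2)*10)*(-8 - 1*(-30)) = (15 - 35/2 + 25)*(-8 + 30) = (45/2)*22 = 495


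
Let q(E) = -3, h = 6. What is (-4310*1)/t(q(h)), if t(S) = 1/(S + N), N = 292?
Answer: -1245590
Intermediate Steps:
t(S) = 1/(292 + S) (t(S) = 1/(S + 292) = 1/(292 + S))
(-4310*1)/t(q(h)) = (-4310*1)/(1/(292 - 3)) = -4310/(1/289) = -4310/1/289 = -4310*289 = -1245590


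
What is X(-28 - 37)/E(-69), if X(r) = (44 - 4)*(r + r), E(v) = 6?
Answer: -2600/3 ≈ -866.67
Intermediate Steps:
X(r) = 80*r (X(r) = 40*(2*r) = 80*r)
X(-28 - 37)/E(-69) = (80*(-28 - 37))/6 = (80*(-65))*(⅙) = -5200*⅙ = -2600/3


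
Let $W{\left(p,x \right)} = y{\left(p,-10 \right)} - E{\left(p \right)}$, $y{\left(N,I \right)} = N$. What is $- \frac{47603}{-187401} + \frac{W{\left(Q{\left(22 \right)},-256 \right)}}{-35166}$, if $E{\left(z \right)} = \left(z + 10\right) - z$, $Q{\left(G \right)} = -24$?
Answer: $\frac{93354374}{366119087} \approx 0.25498$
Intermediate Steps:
$E{\left(z \right)} = 10$ ($E{\left(z \right)} = \left(10 + z\right) - z = 10$)
$W{\left(p,x \right)} = -10 + p$ ($W{\left(p,x \right)} = p - 10 = -10 + p$)
$- \frac{47603}{-187401} + \frac{W{\left(Q{\left(22 \right)},-256 \right)}}{-35166} = - \frac{47603}{-187401} + \frac{-10 - 24}{-35166} = \left(-47603\right) \left(- \frac{1}{187401}\right) - - \frac{17}{17583} = \frac{47603}{187401} + \frac{17}{17583} = \frac{93354374}{366119087}$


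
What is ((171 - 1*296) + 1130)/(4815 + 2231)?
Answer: 1005/7046 ≈ 0.14263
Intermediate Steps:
((171 - 1*296) + 1130)/(4815 + 2231) = ((171 - 296) + 1130)/7046 = (-125 + 1130)*(1/7046) = 1005*(1/7046) = 1005/7046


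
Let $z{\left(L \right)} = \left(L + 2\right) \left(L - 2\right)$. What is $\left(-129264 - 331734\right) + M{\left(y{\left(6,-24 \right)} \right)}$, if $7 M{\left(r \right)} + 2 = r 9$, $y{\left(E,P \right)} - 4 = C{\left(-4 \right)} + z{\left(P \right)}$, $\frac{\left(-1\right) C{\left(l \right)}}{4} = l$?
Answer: $- \frac{3221660}{7} \approx -4.6024 \cdot 10^{5}$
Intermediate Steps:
$C{\left(l \right)} = - 4 l$
$z{\left(L \right)} = \left(-2 + L\right) \left(2 + L\right)$ ($z{\left(L \right)} = \left(2 + L\right) \left(-2 + L\right) = \left(-2 + L\right) \left(2 + L\right)$)
$y{\left(E,P \right)} = 16 + P^{2}$ ($y{\left(E,P \right)} = 4 + \left(\left(-4\right) \left(-4\right) + \left(-4 + P^{2}\right)\right) = 4 + \left(16 + \left(-4 + P^{2}\right)\right) = 4 + \left(12 + P^{2}\right) = 16 + P^{2}$)
$M{\left(r \right)} = - \frac{2}{7} + \frac{9 r}{7}$ ($M{\left(r \right)} = - \frac{2}{7} + \frac{r 9}{7} = - \frac{2}{7} + \frac{9 r}{7}$)
$\left(-129264 - 331734\right) + M{\left(y{\left(6,-24 \right)} \right)} = \left(-129264 - 331734\right) - \left(\frac{2}{7} - \frac{9 \left(16 + \left(-24\right)^{2}\right)}{7}\right) = -460998 - \left(\frac{2}{7} - \frac{9 \left(16 + 576\right)}{7}\right) = -460998 + \left(- \frac{2}{7} + \frac{9}{7} \cdot 592\right) = -460998 + \left(- \frac{2}{7} + \frac{5328}{7}\right) = -460998 + \frac{5326}{7} = - \frac{3221660}{7}$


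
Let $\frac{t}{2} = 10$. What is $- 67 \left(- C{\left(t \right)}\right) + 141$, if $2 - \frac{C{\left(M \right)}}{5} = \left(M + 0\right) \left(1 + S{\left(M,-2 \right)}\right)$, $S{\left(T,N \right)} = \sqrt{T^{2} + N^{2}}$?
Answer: $-5889 - 13400 \sqrt{101} \approx -1.4056 \cdot 10^{5}$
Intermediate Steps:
$t = 20$ ($t = 2 \cdot 10 = 20$)
$S{\left(T,N \right)} = \sqrt{N^{2} + T^{2}}$
$C{\left(M \right)} = 10 - 5 M \left(1 + \sqrt{4 + M^{2}}\right)$ ($C{\left(M \right)} = 10 - 5 \left(M + 0\right) \left(1 + \sqrt{\left(-2\right)^{2} + M^{2}}\right) = 10 - 5 M \left(1 + \sqrt{4 + M^{2}}\right)$)
$- 67 \left(- C{\left(t \right)}\right) + 141 = - 67 \left(- (10 - 100 - 100 \sqrt{4 + 20^{2}})\right) + 141 = - 67 \left(- (10 - 100 - 100 \sqrt{4 + 400})\right) + 141 = - 67 \left(- (10 - 100 - 100 \sqrt{404})\right) + 141 = - 67 \left(- (10 - 100 - 100 \cdot 2 \sqrt{101})\right) + 141 = - 67 \left(- (10 - 100 - 200 \sqrt{101})\right) + 141 = - 67 \left(- (-90 - 200 \sqrt{101})\right) + 141 = - 67 \left(90 + 200 \sqrt{101}\right) + 141 = \left(-6030 - 13400 \sqrt{101}\right) + 141 = -5889 - 13400 \sqrt{101}$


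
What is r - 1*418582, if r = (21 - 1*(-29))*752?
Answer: -380982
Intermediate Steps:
r = 37600 (r = (21 + 29)*752 = 50*752 = 37600)
r - 1*418582 = 37600 - 1*418582 = 37600 - 418582 = -380982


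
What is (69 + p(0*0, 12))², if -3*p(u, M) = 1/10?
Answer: 4280761/900 ≈ 4756.4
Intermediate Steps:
p(u, M) = -1/30 (p(u, M) = -⅓/10 = -⅓*⅒ = -1/30)
(69 + p(0*0, 12))² = (69 - 1/30)² = (2069/30)² = 4280761/900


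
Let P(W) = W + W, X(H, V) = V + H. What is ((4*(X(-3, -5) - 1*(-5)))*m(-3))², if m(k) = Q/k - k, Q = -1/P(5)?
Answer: 33124/25 ≈ 1325.0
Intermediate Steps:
X(H, V) = H + V
P(W) = 2*W
Q = -⅒ (Q = -1/(2*5) = -1/10 = -1*⅒ = -⅒ ≈ -0.10000)
m(k) = -k - 1/(10*k) (m(k) = -1/(10*k) - k = -k - 1/(10*k))
((4*(X(-3, -5) - 1*(-5)))*m(-3))² = ((4*((-3 - 5) - 1*(-5)))*(-1*(-3) - ⅒/(-3)))² = ((4*(-8 + 5))*(3 - ⅒*(-⅓)))² = ((4*(-3))*(3 + 1/30))² = (-12*91/30)² = (-182/5)² = 33124/25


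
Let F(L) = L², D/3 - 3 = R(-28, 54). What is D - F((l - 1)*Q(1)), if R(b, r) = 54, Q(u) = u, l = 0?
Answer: 170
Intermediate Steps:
D = 171 (D = 9 + 3*54 = 9 + 162 = 171)
D - F((l - 1)*Q(1)) = 171 - ((0 - 1)*1)² = 171 - (-1*1)² = 171 - 1*(-1)² = 171 - 1*1 = 171 - 1 = 170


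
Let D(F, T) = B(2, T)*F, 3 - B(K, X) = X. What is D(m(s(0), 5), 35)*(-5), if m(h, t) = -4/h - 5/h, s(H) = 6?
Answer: -240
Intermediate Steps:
m(h, t) = -9/h
B(K, X) = 3 - X
D(F, T) = F*(3 - T) (D(F, T) = (3 - T)*F = F*(3 - T))
D(m(s(0), 5), 35)*(-5) = ((-9/6)*(3 - 1*35))*(-5) = ((-9*⅙)*(3 - 35))*(-5) = -3/2*(-32)*(-5) = 48*(-5) = -240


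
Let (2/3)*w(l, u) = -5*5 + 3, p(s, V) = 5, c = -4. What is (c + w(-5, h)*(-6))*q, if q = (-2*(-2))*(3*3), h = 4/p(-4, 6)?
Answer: 6984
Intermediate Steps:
h = 4/5 ≈ 0.80000
w(l, u) = -33 (w(l, u) = 3*(-5*5 + 3)/2 = 3*(-25 + 3)/2 = (3/2)*(-22) = -33)
q = 36 (q = 4*9 = 36)
(c + w(-5, h)*(-6))*q = (-4 - 33*(-6))*36 = (-4 + 198)*36 = 194*36 = 6984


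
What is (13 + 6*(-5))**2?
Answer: 289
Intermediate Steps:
(13 + 6*(-5))**2 = (13 - 30)**2 = (-17)**2 = 289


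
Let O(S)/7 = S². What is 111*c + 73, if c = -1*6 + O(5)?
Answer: 18832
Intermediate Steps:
O(S) = 7*S²
c = 169 (c = -1*6 + 7*5² = -6 + 7*25 = -6 + 175 = 169)
111*c + 73 = 111*169 + 73 = 18759 + 73 = 18832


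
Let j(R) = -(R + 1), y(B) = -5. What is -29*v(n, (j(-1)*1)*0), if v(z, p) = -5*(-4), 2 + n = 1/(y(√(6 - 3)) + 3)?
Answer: -580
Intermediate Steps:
j(R) = -1 - R (j(R) = -(1 + R) = -1 - R)
n = -5/2 (n = -2 + 1/(-5 + 3) = -2 + 1/(-2) = -2 - ½ = -5/2 ≈ -2.5000)
v(z, p) = 20
-29*v(n, (j(-1)*1)*0) = -29*20 = -580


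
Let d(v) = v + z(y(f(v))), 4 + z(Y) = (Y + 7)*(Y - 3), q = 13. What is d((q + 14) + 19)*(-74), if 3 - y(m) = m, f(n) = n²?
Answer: -329769012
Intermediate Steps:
y(m) = 3 - m
z(Y) = -4 + (-3 + Y)*(7 + Y) (z(Y) = -4 + (Y + 7)*(Y - 3) = -4 + (7 + Y)*(-3 + Y) = -4 + (-3 + Y)*(7 + Y))
d(v) = -13 + v + (3 - v²)² - 4*v² (d(v) = v + (-25 + (3 - v²)² + 4*(3 - v²)) = v + (-25 + (3 - v²)² + (12 - 4*v²)) = v + (-13 + (3 - v²)² - 4*v²) = -13 + v + (3 - v²)² - 4*v²)
d((q + 14) + 19)*(-74) = (-4 + ((13 + 14) + 19) + ((13 + 14) + 19)⁴ - 10*((13 + 14) + 19)²)*(-74) = (-4 + (27 + 19) + (27 + 19)⁴ - 10*(27 + 19)²)*(-74) = (-4 + 46 + 46⁴ - 10*46²)*(-74) = (-4 + 46 + 4477456 - 10*2116)*(-74) = (-4 + 46 + 4477456 - 21160)*(-74) = 4456338*(-74) = -329769012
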